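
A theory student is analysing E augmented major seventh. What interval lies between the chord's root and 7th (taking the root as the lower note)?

major seventh

E augmented major seventh is spelled E G♯ B♯ D♯.
So we need the interval from E up to D♯.
Counting 7 letters and 11 half steps from E gives a major seventh.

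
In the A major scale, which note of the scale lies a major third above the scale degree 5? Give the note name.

G#

The scale is A B C♯ D E F♯ G♯.
The scale degree 5 is E; a major third above that is G♯ — scale degree 7.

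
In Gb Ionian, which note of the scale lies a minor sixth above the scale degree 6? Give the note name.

Cb

The scale is Gb Ab Bb Cb Db Eb F.
The scale degree 6 is Eb; a minor sixth above that is Cb — scale degree 4.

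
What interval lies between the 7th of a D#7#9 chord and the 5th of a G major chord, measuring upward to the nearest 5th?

The 7th of D#7#9 is C#; the 5th of G major is D.
C# up to D is 1 semitone, a half step narrower than a major second, so the interval is minor.

m2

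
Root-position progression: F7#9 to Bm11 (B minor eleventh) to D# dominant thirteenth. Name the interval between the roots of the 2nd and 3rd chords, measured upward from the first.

The roots are B and D#.
Counting 3 letters and 4 half steps from B gives a major third.

major 3rd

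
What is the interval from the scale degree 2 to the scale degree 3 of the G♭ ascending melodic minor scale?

m2

The scale runs G♭ A♭ B𝄫 C♭ D♭ E♭ F.
That puts A♭ below B𝄫.
From A♭ to B𝄫: 1 semitone over a second = minor.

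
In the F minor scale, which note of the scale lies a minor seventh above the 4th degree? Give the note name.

Ab

The scale is F G Ab Bb C Db Eb.
The 4th degree is Bb; a minor seventh above that is Ab — scale degree 3.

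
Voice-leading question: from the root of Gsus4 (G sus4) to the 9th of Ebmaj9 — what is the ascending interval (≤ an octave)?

minor seventh

The root of Gsus4 (G sus4) is G; the 9th of Ebmaj9 is F.
G up to F is 10 semitones, a half step narrower than a major seventh, so the interval is minor.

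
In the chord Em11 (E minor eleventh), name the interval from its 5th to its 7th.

minor third

Spelling the chord: E-G-B-D-F#-A.
That puts B below D.
From B to D: 3 semitones over a third = minor.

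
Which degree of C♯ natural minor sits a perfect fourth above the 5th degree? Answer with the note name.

The scale is C♯ D♯ E F♯ G♯ A B.
The 5th degree is G♯; a perfect fourth above that is C♯ — scale degree 1.

C#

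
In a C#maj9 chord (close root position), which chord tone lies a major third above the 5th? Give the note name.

The chord tones of C#maj9 are C#, E#, G#, B#, D#.
The 5th is G#. A major third above G# is B#.
B# is the chord's 7th.

B#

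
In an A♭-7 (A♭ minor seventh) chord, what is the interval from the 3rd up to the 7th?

A♭-7 (A♭ minor seventh) is spelled A♭, C♭, E♭, G♭.
That puts C♭ below G♭.
From C♭ to G♭ is 7 semitones, exactly the perfect fifth.

perfect fifth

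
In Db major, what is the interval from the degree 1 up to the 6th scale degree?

major 6th

Db major: Db Eb F Gb Ab Bb C.
The degree 1 is Db and the 6th scale degree is Bb.
Counting 6 letters and 9 half steps from Db gives a major sixth.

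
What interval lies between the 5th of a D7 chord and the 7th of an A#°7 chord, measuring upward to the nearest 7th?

minor 7th

The 5th of D7 is A; the 7th of A#°7 is G.
A up to G is 10 semitones, a half step narrower than a major seventh, so the interval is minor.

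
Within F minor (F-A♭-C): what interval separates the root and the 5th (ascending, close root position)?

So we need the interval from F up to C.
F up to C spans 5 letter names and 7 semitones — a perfect fifth.

perfect 5th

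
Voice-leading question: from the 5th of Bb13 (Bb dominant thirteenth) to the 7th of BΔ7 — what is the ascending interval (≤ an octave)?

Bb13 (Bb dominant thirteenth) has F as its 5th, and BΔ7 has A# as its 7th.
3 letter names make it a third; at 5 semitones (a half step wider than major) the quality is augmented.

augmented third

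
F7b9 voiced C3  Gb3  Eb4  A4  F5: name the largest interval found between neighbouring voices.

Adjacent intervals: C3→Gb3 = diminished fifth; Gb3→Eb4 = major sixth; Eb4→A4 = augmented fourth; A4→F5 = minor sixth.
The largest is Gb3 to Eb4, a major sixth (9 semitones).

M6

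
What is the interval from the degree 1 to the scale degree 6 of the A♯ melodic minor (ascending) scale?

major sixth

The scale runs A♯ B♯ C♯ D♯ E♯ F𝄪 G𝄪.
That puts A♯ below F𝄪.
From A♯ to F𝄪 is 9 semitones, exactly the major sixth.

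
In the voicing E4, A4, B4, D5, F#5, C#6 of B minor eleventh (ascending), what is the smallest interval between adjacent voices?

Adjacent intervals: E4→A4 = perfect fourth; A4→B4 = major second; B4→D5 = minor third; D5→F#5 = major third; F#5→C#6 = perfect fifth.
The smallest is A4 to B4, a major second (2 semitones).

major second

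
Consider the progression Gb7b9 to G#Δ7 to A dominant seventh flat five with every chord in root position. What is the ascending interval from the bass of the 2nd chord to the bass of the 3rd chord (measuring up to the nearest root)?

minor 2nd

The roots are G# and A.
G# up to A is 1 semitone, a half step narrower than a major second, so the interval is minor.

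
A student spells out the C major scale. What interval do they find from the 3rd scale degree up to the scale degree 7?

The scale runs C D E F G A B.
The 3rd scale degree is E and the 7th scale degree is B.
From E to B is 7 semitones, exactly the perfect fifth.

P5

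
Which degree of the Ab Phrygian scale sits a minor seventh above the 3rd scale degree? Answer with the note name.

Bbb

The scale is Ab Bbb Cb Db Eb Fb Gb.
The 3rd scale degree is Cb; a minor seventh above that is Bbb — scale degree 2.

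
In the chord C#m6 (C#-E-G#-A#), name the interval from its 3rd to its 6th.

augmented 4th

So we need the interval from E up to A#.
From E to A#: 6 semitones over a fourth = augmented.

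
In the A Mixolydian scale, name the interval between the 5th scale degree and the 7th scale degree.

minor third

The scale runs A B C# D E F# G.
The 5th scale degree is E and the scale degree 7 is G.
3 letter names make it a third; at 3 semitones (a half step narrower than major) the quality is minor.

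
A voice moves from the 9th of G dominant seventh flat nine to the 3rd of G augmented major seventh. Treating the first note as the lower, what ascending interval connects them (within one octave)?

G dominant seventh flat nine has Ab as its 9th, and G augmented major seventh has B as its 3rd.
From Ab to B: 3 semitones over a second = augmented.

augmented 2nd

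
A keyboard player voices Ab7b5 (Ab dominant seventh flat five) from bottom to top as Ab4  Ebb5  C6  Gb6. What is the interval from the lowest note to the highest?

The outer voices are Ab4 and Gb6.
From Ab to Gb: 22 semitones over a fourteenth = minor.

minor 14th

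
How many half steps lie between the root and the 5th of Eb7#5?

Spelling the chord: Eb, G, B, Db.
Eb to B is an augmented fifth: 8 semitones.

8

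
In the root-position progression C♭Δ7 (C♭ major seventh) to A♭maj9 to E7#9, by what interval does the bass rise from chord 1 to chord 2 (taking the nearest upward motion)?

The roots are C♭ and A♭.
From C♭ to A♭ is 9 semitones, exactly the major sixth.

major sixth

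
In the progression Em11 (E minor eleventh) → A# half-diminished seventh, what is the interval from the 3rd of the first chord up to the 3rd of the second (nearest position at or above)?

The 3rd of Em11 (E minor eleventh) is G; the 3rd of A# half-diminished seventh is C#.
G up to C# is 6 semitones, a half step wider than a perfect fourth, so the interval is augmented.

augmented fourth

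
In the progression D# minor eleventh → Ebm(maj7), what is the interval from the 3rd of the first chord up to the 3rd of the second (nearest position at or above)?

D# minor eleventh has F# as its 3rd, and Ebm(maj7) has Gb as its 3rd.
From F# to Gb: 0 semitones over a second = diminished.

diminished second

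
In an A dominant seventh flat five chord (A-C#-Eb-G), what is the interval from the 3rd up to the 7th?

That puts C# below G.
C# up to G is 6 semitones, a half step narrower than a perfect fifth, so the interval is diminished.

diminished fifth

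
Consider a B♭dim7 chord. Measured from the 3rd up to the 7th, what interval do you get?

Spelling the chord: B♭-D♭-F♭-A𝄫.
So we need the interval from D♭ up to A𝄫.
5 letter names make it a fifth; at 6 semitones (a half step narrower than perfect) the quality is diminished.

diminished 5th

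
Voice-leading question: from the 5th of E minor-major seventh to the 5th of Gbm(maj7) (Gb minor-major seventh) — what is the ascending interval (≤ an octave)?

E minor-major seventh has B as its 5th, and Gbm(maj7) (Gb minor-major seventh) has Db as its 5th.
3 letter names make it a third; at 2 semitones (a whole step narrower than major) the quality is diminished.

diminished third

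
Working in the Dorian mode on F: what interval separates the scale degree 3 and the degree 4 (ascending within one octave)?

Spelling the Dorian mode on F: F G A♭ B♭ C D E♭.
So we need the interval from A♭ up to B♭.
From A♭ to B♭ is 2 semitones, exactly the major second.

major second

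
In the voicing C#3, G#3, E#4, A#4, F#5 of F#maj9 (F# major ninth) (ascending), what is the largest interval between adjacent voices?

M6

Adjacent intervals: C#3→G#3 = perfect fifth; G#3→E#4 = major sixth; E#4→A#4 = perfect fourth; A#4→F#5 = minor sixth.
The largest is G#3 to E#4, a major sixth (9 semitones).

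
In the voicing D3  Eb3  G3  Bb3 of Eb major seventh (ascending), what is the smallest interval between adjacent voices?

Adjacent intervals: D3→Eb3 = minor second; Eb3→G3 = major third; G3→Bb3 = minor third.
The smallest is D3 to Eb3, a minor second (1 semitone).

minor 2nd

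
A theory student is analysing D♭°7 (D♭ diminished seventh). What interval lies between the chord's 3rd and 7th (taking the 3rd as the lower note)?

diminished fifth

Spelling the chord: D♭, F♭, A𝄫, C𝄫.
So we need the interval from F♭ up to C𝄫.
5 letter names make it a fifth; at 6 semitones (a half step narrower than perfect) the quality is diminished.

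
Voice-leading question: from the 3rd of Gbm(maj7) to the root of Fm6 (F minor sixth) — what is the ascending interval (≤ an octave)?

augmented fifth

The 3rd of Gbm(maj7) is Bbb; the root of Fm6 (F minor sixth) is F.
From Bbb to F: 8 semitones over a fifth = augmented.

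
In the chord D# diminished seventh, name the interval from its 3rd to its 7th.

D#dim7 (D# diminished seventh): D#, F#, A, C.
That puts F# below C.
5 letter names make it a fifth; at 6 semitones (a half step narrower than perfect) the quality is diminished.

d5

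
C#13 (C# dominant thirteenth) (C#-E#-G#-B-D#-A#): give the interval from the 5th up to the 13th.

The 5th is G# and the 13th is A#.
G# up to A# spans 9 letter names and 14 semitones — a major ninth.

major ninth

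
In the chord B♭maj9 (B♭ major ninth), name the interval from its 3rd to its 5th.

B♭maj9 is spelled B♭–D–F–A–C.
The 3rd is D and the 5th is F.
D up to F is 3 semitones, a half step narrower than a major third, so the interval is minor.

m3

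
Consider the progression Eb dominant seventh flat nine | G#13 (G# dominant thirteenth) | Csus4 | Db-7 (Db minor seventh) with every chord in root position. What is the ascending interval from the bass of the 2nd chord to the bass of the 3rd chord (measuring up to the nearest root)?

diminished fourth

The roots are G# and C.
4 letter names make it a fourth; at 4 semitones (a half step narrower than perfect) the quality is diminished.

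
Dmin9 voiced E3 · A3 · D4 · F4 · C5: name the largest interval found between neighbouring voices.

Adjacent intervals: E3→A3 = perfect fourth; A3→D4 = perfect fourth; D4→F4 = minor third; F4→C5 = perfect fifth.
The largest is F4 to C5, a perfect fifth (7 semitones).

perfect fifth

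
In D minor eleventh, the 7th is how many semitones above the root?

10

Spelling the chord: D, F, A, C, E, G.
D to C is a minor seventh: 10 semitones.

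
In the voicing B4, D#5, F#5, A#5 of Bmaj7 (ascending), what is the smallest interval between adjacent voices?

Adjacent intervals: B4→D#5 = major third; D#5→F#5 = minor third; F#5→A#5 = major third.
The smallest is D#5 to F#5, a minor third (3 semitones).

minor 3rd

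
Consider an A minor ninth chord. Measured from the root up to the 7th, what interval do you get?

m7

Amin9: A-C-E-G-B.
Root = A; 7th = G.
7 letter names make it a seventh; at 10 semitones (a half step narrower than major) the quality is minor.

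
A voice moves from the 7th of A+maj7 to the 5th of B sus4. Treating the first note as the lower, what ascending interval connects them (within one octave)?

The 7th of A+maj7 is G#; the 5th of B sus4 is F#.
G# up to F# is 10 semitones, a half step narrower than a major seventh, so the interval is minor.

minor 7th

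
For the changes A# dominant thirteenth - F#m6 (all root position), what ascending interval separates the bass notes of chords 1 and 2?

minor sixth

The roots are A# and F#.
6 letter names make it a sixth; at 8 semitones (a half step narrower than major) the quality is minor.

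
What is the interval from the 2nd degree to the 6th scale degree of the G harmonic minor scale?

G harmonic minor: G A Bb C D Eb F#.
That puts A below Eb.
A up to Eb is 6 semitones, a half step narrower than a perfect fifth, so the interval is diminished.

d5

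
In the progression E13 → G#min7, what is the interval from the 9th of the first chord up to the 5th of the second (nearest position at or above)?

major sixth

E13 has F# as its 9th, and G#min7 has D# as its 5th.
F# up to D# spans 6 letter names and 9 semitones — a major sixth.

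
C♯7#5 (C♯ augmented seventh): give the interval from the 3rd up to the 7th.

C♯7#5: C♯-E♯-G𝄪-B.
3rd = E♯; 7th = B.
From E♯ to B: 6 semitones over a fifth = diminished.

diminished 5th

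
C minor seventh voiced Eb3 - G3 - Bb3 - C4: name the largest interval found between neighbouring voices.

Adjacent intervals: Eb3→G3 = major third; G3→Bb3 = minor third; Bb3→C4 = major second.
The largest is Eb3 to G3, a major third (4 semitones).

major third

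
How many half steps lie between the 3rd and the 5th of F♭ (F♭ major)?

F♭ major: F♭ A♭ C♭.
A♭ to C♭ is a minor third: 3 semitones.

3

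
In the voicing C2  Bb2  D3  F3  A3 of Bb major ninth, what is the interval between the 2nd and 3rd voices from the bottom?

Those voices are Bb2 and D3.
Counting 3 letters and 4 half steps from Bb gives a major third.

major third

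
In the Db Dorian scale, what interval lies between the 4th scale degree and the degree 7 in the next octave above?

perfect 11th

Db dorian: Db Eb Fb Gb Ab Bb Cb.
4th scale degree = Gb; degree 7 (up an octave) = Cb.
Gb up to Cb spans 11 letter names and 17 semitones — a perfect eleventh.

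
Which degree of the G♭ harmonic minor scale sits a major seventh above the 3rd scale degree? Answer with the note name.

The scale is G♭ A♭ B𝄫 C♭ D♭ E𝄫 F.
The 3rd scale degree is B𝄫; a major seventh above that is A♭ — scale degree 2.

Ab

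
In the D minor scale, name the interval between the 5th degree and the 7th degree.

minor third

D natural minor: D E F G A Bb C.
That puts A below C.
3 letter names make it a third; at 3 semitones (a half step narrower than major) the quality is minor.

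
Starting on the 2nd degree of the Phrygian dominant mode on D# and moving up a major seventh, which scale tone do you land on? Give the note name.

The scale is D# E F## G# A# B C#.
The 2nd degree is E; a major seventh above that is D# — scale degree 1.

D#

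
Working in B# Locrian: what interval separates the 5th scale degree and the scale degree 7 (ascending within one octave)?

The scale runs B# C# D# E# F# G# A#.
The 5th scale degree is F# and the 7th degree is A#.
F# up to A# spans 3 letter names and 4 semitones — a major third.

major third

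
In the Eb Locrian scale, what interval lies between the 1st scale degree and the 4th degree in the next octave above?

P11

The scale runs Eb Fb Gb Ab Bbb Cb Db.
1st scale degree = Eb; scale degree 4 (up an octave) = Ab.
Counting 11 letters and 17 half steps from Eb gives a perfect eleventh.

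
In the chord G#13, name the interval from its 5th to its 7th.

G#13 is spelled G#-B#-D#-F#-A#-E#.
5th = D#; 7th = F#.
3 letter names make it a third; at 3 semitones (a half step narrower than major) the quality is minor.

minor 3rd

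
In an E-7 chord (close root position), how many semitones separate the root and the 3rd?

E minor seventh: E-G-B-D.
E to G is a minor third: 3 semitones.

3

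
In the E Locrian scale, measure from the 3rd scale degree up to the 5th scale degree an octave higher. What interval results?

The scale runs E F G A Bb C D.
So we need the interval from G up to Bb.
G up to Bb is 15 semitones, a half step narrower than a major tenth, so the interval is minor.

m10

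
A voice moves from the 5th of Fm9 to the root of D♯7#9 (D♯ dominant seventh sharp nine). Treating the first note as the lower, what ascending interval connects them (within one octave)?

Fm9 has C as its 5th, and D♯7#9 (D♯ dominant seventh sharp nine) has D♯ as its root.
From C to D♯: 3 semitones over a second = augmented.

A2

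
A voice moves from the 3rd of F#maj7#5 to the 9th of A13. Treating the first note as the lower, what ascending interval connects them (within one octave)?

minor 2nd

F#maj7#5 has A# as its 3rd, and A13 has B as its 9th.
From A# to B: 1 semitone over a second = minor.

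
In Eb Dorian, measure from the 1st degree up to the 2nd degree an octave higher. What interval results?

The scale runs Eb F Gb Ab Bb C Db.
That puts Eb below F.
From Eb to F is 14 semitones, exactly the major ninth.

major ninth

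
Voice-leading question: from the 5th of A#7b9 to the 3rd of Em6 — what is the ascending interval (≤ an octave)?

The 5th of A#7b9 is E#; the 3rd of Em6 is G.
E# up to G is 2 semitones, a whole step narrower than a major third, so the interval is diminished.

diminished third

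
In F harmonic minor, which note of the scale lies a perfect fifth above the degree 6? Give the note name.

The scale is F G Ab Bb C Db E.
The degree 6 is Db; a perfect fifth above that is Ab — scale degree 3.

Ab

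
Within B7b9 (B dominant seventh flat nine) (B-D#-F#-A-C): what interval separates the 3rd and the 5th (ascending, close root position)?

m3

The 3rd is D# and the 5th is F#.
From D# to F#: 3 semitones over a third = minor.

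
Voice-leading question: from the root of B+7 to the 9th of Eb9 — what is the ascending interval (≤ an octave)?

diminished 5th

The root of B+7 is B; the 9th of Eb9 is F.
B up to F is 6 semitones, a half step narrower than a perfect fifth, so the interval is diminished.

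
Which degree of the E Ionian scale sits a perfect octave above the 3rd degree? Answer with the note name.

The scale is E F# G# A B C# D#.
The 3rd degree is G#; a perfect octave above that is G# — scale degree 3.

G#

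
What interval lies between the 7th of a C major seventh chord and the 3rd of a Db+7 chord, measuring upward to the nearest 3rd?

C major seventh has B as its 7th, and Db+7 has F as its 3rd.
From B to F: 6 semitones over a fifth = diminished.

diminished 5th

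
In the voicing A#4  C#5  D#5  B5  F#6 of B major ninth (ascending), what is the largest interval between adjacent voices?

Adjacent intervals: A#4→C#5 = minor third; C#5→D#5 = major second; D#5→B5 = minor sixth; B5→F#6 = perfect fifth.
The largest is D#5 to B5, a minor sixth (8 semitones).

m6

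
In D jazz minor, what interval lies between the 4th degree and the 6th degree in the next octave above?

major tenth

The scale runs D E F G A B C♯.
So we need the interval from G up to B.
G up to B spans 10 letter names and 16 semitones — a major tenth.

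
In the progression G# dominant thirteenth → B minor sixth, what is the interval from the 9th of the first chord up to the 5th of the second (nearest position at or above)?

The 9th of G# dominant thirteenth is A#; the 5th of B minor sixth is F#.
From A# to F#: 8 semitones over a sixth = minor.

minor sixth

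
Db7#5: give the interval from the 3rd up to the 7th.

Spelling the chord: Db, F, A, Cb.
The 3rd is F and the 7th is Cb.
From F to Cb: 6 semitones over a fifth = diminished.
This 3–7 tritone is the characteristic tension at the heart of the dominant sound.

diminished 5th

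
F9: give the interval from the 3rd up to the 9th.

The chord tones of F dominant ninth are F, A, C, Eb, G.
So we need the interval from A up to G.
A up to G is 10 semitones, a half step narrower than a major seventh, so the interval is minor.

minor seventh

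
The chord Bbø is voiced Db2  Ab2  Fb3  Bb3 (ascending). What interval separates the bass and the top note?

M13

The outer voices are Db2 and Bb3.
From Db to Bb is 21 semitones, exactly the major thirteenth.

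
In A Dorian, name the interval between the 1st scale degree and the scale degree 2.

major second

Spelling A Dorian: A B C D E F# G.
So we need the interval from A up to B.
Counting 2 letters and 2 half steps from A gives a major second.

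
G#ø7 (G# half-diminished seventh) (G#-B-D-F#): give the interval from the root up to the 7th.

That puts G# below F#.
From G# to F#: 10 semitones over a seventh = minor.

minor 7th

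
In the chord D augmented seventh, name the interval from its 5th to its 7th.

diminished third

Spelling the chord: D F♯ A♯ C.
That puts A♯ below C.
A♯ up to C is 2 semitones, a whole step narrower than a major third, so the interval is diminished.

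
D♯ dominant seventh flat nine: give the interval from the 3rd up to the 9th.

diminished seventh

The chord tones of D♯ dominant seventh flat nine are D♯ F𝄪 A♯ C♯ E.
That puts F𝄪 below E.
7 letter names make it a seventh; at 9 semitones (a whole step narrower than major) the quality is diminished.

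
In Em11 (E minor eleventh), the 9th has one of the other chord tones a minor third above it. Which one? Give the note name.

A

E minor eleventh is spelled E–G–B–D–F♯–A.
The 9th is F♯. A minor third above F♯ is A.
A is the chord's 11th.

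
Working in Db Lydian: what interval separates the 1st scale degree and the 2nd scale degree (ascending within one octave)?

Db lydian: Db Eb F G Ab Bb C.
1st scale degree = Db; scale degree 2 = Eb.
Counting 2 letters and 2 half steps from Db gives a major second.

M2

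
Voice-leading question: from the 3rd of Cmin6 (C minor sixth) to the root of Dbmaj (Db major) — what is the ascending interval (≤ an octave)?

m7

The 3rd of Cmin6 (C minor sixth) is Eb; the root of Dbmaj (Db major) is Db.
From Eb to Db: 10 semitones over a seventh = minor.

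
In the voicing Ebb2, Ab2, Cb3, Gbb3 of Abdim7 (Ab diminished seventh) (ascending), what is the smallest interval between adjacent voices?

m3

Adjacent intervals: Ebb2→Ab2 = augmented fourth; Ab2→Cb3 = minor third; Cb3→Gbb3 = diminished fifth.
The smallest is Ab2 to Cb3, a minor third (3 semitones).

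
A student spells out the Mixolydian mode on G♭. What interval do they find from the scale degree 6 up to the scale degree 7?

Spelling the Mixolydian mode on G♭: G♭ A♭ B♭ C♭ D♭ E♭ F♭.
That puts E♭ below F♭.
From E♭ to F♭: 1 semitone over a second = minor.

m2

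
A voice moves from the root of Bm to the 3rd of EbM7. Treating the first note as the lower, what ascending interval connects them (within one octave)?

Bm has B as its root, and EbM7 has G as its 3rd.
B up to G is 8 semitones, a half step narrower than a major sixth, so the interval is minor.

minor sixth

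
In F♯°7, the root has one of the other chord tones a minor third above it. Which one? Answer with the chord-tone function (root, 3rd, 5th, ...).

The chord tones of F♯dim7 (F♯ diminished seventh) are F♯, A, C, E♭.
The root is F♯. A minor third above F♯ is A.
A is the chord's 3rd.

3rd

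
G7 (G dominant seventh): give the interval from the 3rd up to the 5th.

minor 3rd

The chord tones of G7 are G B D F.
3rd = B; 5th = D.
From B to D: 3 semitones over a third = minor.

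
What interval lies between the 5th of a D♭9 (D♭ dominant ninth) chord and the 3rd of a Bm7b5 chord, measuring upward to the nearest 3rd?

The 5th of D♭9 (D♭ dominant ninth) is A♭; the 3rd of Bm7b5 is D.
4 letter names make it a fourth; at 6 semitones (a half step wider than perfect) the quality is augmented.

A4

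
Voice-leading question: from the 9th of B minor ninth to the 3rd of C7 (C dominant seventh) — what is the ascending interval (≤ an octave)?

minor third

B minor ninth has C♯ as its 9th, and C7 (C dominant seventh) has E as its 3rd.
From C♯ to E: 3 semitones over a third = minor.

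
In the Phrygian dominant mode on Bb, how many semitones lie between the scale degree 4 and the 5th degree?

2

The scale is Bb Cb D Eb F Gb Ab.
Eb up to F is a major second — 2 semitones.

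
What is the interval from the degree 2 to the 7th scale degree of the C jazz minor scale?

The scale runs C D Eb F G A B.
The degree 2 is D and the degree 7 is B.
Counting 6 letters and 9 half steps from D gives a major sixth.

M6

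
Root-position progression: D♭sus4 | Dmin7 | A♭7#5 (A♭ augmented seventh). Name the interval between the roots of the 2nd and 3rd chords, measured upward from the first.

The roots are D and A♭.
From D to A♭: 6 semitones over a fifth = diminished.

d5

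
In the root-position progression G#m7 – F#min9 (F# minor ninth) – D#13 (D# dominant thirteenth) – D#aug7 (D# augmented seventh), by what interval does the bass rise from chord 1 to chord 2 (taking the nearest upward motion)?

The roots are G# and F#.
G# up to F# is 10 semitones, a half step narrower than a major seventh, so the interval is minor.

minor 7th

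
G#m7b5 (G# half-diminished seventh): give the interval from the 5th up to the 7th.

The chord tones of G#ø7 (G# half-diminished seventh) are G#-B-D-F#.
5th = D; 7th = F#.
Counting 3 letters and 4 half steps from D gives a major third.

major third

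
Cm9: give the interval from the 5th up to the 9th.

C minor ninth: C Eb G Bb D.
The 5th is G and the 9th is D.
Counting 5 letters and 7 half steps from G gives a perfect fifth.

perfect fifth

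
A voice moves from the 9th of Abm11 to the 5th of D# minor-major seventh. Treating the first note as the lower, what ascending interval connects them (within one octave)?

Abm11 has Bb as its 9th, and D# minor-major seventh has A# as its 5th.
From Bb to A#: 12 semitones over a seventh = augmented.

A7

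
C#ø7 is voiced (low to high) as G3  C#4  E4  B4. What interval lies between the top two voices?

perfect fifth

Those voices are E4 and B4.
E up to B spans 5 letter names and 7 semitones — a perfect fifth.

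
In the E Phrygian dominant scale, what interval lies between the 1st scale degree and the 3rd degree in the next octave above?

The scale runs E F G♯ A B C D.
So we need the interval from E up to G♯.
From E to G♯ is 16 semitones, exactly the major tenth.

major tenth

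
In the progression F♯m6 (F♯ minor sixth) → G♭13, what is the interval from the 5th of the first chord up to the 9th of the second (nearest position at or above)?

diminished 6th

The 5th of F♯m6 (F♯ minor sixth) is C♯; the 9th of G♭13 is A♭.
C♯ up to A♭ is 7 semitones, a whole step narrower than a major sixth, so the interval is diminished.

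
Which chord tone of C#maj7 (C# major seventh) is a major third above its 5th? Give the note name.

B#

Spelling the chord: C#–E#–G#–B#.
The 5th is G#. A major third above G# is B#.
B# is the chord's 7th.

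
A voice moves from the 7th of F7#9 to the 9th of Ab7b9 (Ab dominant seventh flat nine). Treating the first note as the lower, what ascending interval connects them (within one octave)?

F7#9 has Eb as its 7th, and Ab7b9 (Ab dominant seventh flat nine) has Bbb as its 9th.
From Eb to Bbb: 6 semitones over a fifth = diminished.

d5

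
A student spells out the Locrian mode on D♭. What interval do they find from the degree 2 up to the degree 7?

major 6th

D♭ locrian: D♭ E𝄫 F♭ G♭ A𝄫 B𝄫 C♭.
That puts E𝄫 below C♭.
From E𝄫 to C♭ is 9 semitones, exactly the major sixth.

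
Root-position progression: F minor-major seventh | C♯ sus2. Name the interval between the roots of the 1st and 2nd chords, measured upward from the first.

The roots are F and C♯.
From F to C♯: 8 semitones over a fifth = augmented.

augmented fifth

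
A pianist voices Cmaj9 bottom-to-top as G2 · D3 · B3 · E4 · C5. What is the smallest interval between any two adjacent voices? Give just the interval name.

perfect fourth

Adjacent intervals: G2→D3 = perfect fifth; D3→B3 = major sixth; B3→E4 = perfect fourth; E4→C5 = minor sixth.
The smallest is B3 to E4, a perfect fourth (5 semitones).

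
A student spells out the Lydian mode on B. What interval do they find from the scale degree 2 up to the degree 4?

major third

The scale runs B C# D# E# F# G# A#.
That puts C# below E#.
C# up to E# spans 3 letter names and 4 semitones — a major third.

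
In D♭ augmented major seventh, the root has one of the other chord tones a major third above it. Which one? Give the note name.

F

D♭ augmented major seventh: D♭, F, A, C.
The root is D♭. A major third above D♭ is F.
F is the chord's 3rd.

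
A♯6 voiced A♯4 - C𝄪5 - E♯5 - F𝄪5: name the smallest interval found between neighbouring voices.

major second

Adjacent intervals: A♯4→C𝄪5 = major third; C𝄪5→E♯5 = minor third; E♯5→F𝄪5 = major second.
The smallest is E♯5 to F𝄪5, a major second (2 semitones).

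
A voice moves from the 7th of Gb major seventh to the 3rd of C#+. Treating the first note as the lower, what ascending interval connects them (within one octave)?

The 7th of Gb major seventh is F; the 3rd of C#+ is E#.
From F to E#: 12 semitones over a seventh = augmented.

augmented 7th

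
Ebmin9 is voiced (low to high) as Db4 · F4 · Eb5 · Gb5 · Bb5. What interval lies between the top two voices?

Those voices are Gb5 and Bb5.
Gb up to Bb spans 3 letter names and 4 semitones — a major third.

M3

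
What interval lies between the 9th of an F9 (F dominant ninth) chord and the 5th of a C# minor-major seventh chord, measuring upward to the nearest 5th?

augmented 1st

F9 (F dominant ninth) has G as its 9th, and C# minor-major seventh has G# as its 5th.
G up to G# is 1 semitone, a half step wider than a perfect unison, so the interval is augmented.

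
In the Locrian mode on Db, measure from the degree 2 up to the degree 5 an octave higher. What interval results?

perfect eleventh

The scale runs Db Ebb Fb Gb Abb Bbb Cb.
Degree 2 = Ebb; 5th degree (up an octave) = Abb.
From Ebb to Abb is 17 semitones, exactly the perfect eleventh.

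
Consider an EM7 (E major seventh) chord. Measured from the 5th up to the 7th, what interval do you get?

Spelling the chord: E–G#–B–D#.
5th = B; 7th = D#.
B up to D# spans 3 letter names and 4 semitones — a major third.

major third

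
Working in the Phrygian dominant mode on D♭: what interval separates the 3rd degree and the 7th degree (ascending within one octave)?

D♭ phrygian dominant: D♭ E𝄫 F G♭ A♭ B𝄫 C♭.
3rd degree = F; 7th degree = C♭.
F up to C♭ is 6 semitones, a half step narrower than a perfect fifth, so the interval is diminished.

diminished fifth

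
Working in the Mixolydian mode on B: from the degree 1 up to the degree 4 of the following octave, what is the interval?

Spelling the Mixolydian mode on B: B C# D# E F# G# A.
Degree 1 = B; 4th degree (up an octave) = E.
From B to E is 17 semitones, exactly the perfect eleventh.

perfect eleventh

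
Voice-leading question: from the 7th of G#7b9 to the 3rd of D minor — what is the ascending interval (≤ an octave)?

The 7th of G#7b9 is F#; the 3rd of D minor is F.
F# up to F is 11 semitones, a half step narrower than a perfect octave, so the interval is diminished.

diminished octave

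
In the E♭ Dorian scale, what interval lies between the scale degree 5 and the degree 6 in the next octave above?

major ninth

The scale runs E♭ F G♭ A♭ B♭ C D♭.
That puts B♭ below C.
B♭ up to C spans 9 letter names and 14 semitones — a major ninth.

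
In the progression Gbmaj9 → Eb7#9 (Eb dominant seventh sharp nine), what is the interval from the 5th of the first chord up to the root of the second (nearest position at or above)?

major second

Gbmaj9 has Db as its 5th, and Eb7#9 (Eb dominant seventh sharp nine) has Eb as its root.
Db up to Eb spans 2 letter names and 2 semitones — a major second.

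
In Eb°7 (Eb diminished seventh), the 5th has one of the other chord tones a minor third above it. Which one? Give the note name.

Spelling the chord: Eb–Gb–Bbb–Dbb.
The 5th is Bbb. A minor third above Bbb is Dbb.
Dbb is the chord's 7th.

Dbb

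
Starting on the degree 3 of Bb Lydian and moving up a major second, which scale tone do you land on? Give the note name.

E

The scale is Bb C D E F G A.
The degree 3 is D; a major second above that is E — scale degree 4.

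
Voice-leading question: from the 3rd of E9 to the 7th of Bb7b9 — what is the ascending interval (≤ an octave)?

E9 has G# as its 3rd, and Bb7b9 has Ab as its 7th.
G# up to Ab is 0 semitones, a whole step narrower than a major second, so the interval is diminished.

diminished second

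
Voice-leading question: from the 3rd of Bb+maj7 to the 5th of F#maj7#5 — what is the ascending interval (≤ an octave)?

augmented seventh

The 3rd of Bb+maj7 is D; the 5th of F#maj7#5 is C##.
D up to C## is 12 semitones, a half step wider than a major seventh, so the interval is augmented.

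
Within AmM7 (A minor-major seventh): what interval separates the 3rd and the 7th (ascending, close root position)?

augmented 5th

AmM7: A-C-E-G#.
The 3rd is C and the 7th is G#.
From C to G#: 8 semitones over a fifth = augmented.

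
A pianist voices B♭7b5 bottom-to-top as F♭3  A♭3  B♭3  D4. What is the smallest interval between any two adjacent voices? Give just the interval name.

major second

Adjacent intervals: F♭3→A♭3 = major third; A♭3→B♭3 = major second; B♭3→D4 = major third.
The smallest is A♭3 to B♭3, a major second (2 semitones).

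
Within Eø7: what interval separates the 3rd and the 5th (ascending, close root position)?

minor third

The chord tones of Em7b5 (E half-diminished seventh) are E G Bb D.
3rd = G; 5th = Bb.
From G to Bb: 3 semitones over a third = minor.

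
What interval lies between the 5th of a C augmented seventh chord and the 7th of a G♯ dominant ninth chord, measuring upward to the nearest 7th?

m7

The 5th of C augmented seventh is G♯; the 7th of G♯ dominant ninth is F♯.
G♯ up to F♯ is 10 semitones, a half step narrower than a major seventh, so the interval is minor.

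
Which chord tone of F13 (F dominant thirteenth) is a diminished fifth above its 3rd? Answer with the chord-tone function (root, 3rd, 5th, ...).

7th

F13 (F dominant thirteenth) is spelled F, A, C, Eb, G, D.
The 3rd is A. A diminished fifth above A is Eb.
Eb is the chord's 7th.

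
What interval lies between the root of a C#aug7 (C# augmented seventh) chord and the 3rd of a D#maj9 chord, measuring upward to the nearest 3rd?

C#aug7 (C# augmented seventh) has C# as its root, and D#maj9 has F## as its 3rd.
C# up to F## is 6 semitones, a half step wider than a perfect fourth, so the interval is augmented.

augmented fourth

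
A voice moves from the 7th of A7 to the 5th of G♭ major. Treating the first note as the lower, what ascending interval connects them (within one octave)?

The 7th of A7 is G; the 5th of G♭ major is D♭.
G up to D♭ is 6 semitones, a half step narrower than a perfect fifth, so the interval is diminished.

diminished fifth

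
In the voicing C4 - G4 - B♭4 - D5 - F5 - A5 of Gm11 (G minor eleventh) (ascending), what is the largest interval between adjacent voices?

P5

Adjacent intervals: C4→G4 = perfect fifth; G4→B♭4 = minor third; B♭4→D5 = major third; D5→F5 = minor third; F5→A5 = major third.
The largest is C4 to G4, a perfect fifth (7 semitones).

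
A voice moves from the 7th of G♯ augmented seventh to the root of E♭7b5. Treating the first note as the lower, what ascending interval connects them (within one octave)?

diminished seventh

The 7th of G♯ augmented seventh is F♯; the root of E♭7b5 is E♭.
7 letter names make it a seventh; at 9 semitones (a whole step narrower than major) the quality is diminished.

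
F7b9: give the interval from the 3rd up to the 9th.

The chord tones of F dominant seventh flat nine are F, A, C, Eb, Gb.
So we need the interval from A up to Gb.
From A to Gb: 9 semitones over a seventh = diminished.

diminished seventh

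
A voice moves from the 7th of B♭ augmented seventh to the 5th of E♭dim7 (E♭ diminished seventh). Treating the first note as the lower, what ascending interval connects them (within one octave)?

minor 2nd

The 7th of B♭ augmented seventh is A♭; the 5th of E♭dim7 (E♭ diminished seventh) is B𝄫.
From A♭ to B𝄫: 1 semitone over a second = minor.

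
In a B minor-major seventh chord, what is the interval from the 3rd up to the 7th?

B minor-major seventh is spelled B, D, F#, A#.
That puts D below A#.
D up to A# is 8 semitones, a half step wider than a perfect fifth, so the interval is augmented.

A5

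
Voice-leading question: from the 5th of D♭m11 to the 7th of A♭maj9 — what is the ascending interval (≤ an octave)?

M7

The 5th of D♭m11 is A♭; the 7th of A♭maj9 is G.
Counting 7 letters and 11 half steps from A♭ gives a major seventh.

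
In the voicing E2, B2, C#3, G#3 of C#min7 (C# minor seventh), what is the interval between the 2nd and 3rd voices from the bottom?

Those voices are B2 and C#3.
Counting 2 letters and 2 half steps from B gives a major second.

major second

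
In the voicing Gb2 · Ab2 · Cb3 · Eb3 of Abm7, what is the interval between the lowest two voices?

Those voices are Gb2 and Ab2.
Gb up to Ab spans 2 letter names and 2 semitones — a major second.

major 2nd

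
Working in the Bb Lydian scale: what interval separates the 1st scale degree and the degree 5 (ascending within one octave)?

perfect fifth

Bb lydian: Bb C D E F G A.
That puts Bb below F.
Bb up to F spans 5 letter names and 7 semitones — a perfect fifth.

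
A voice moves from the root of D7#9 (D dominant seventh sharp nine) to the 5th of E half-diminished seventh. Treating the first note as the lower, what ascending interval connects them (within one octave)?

minor sixth

The root of D7#9 (D dominant seventh sharp nine) is D; the 5th of E half-diminished seventh is B♭.
6 letter names make it a sixth; at 8 semitones (a half step narrower than major) the quality is minor.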